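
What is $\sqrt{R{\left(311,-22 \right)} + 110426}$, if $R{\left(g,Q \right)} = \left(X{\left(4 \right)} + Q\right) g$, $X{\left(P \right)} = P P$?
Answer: $4 \sqrt{6785} \approx 329.48$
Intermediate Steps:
$X{\left(P \right)} = P^{2}$
$R{\left(g,Q \right)} = g \left(16 + Q\right)$ ($R{\left(g,Q \right)} = \left(4^{2} + Q\right) g = \left(16 + Q\right) g = g \left(16 + Q\right)$)
$\sqrt{R{\left(311,-22 \right)} + 110426} = \sqrt{311 \left(16 - 22\right) + 110426} = \sqrt{311 \left(-6\right) + 110426} = \sqrt{-1866 + 110426} = \sqrt{108560} = 4 \sqrt{6785}$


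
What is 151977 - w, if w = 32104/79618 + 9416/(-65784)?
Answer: 49749495687236/327349407 ≈ 1.5198e+5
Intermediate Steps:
w = 85140403/327349407 (w = 32104*(1/79618) + 9416*(-1/65784) = 16052/39809 - 1177/8223 = 85140403/327349407 ≈ 0.26009)
151977 - w = 151977 - 1*85140403/327349407 = 151977 - 85140403/327349407 = 49749495687236/327349407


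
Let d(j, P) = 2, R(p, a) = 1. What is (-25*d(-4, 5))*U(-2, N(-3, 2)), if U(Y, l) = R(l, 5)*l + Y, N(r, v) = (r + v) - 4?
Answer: 350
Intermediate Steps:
N(r, v) = -4 + r + v
U(Y, l) = Y + l (U(Y, l) = 1*l + Y = l + Y = Y + l)
(-25*d(-4, 5))*U(-2, N(-3, 2)) = (-25*2)*(-2 + (-4 - 3 + 2)) = -50*(-2 - 5) = -50*(-7) = 350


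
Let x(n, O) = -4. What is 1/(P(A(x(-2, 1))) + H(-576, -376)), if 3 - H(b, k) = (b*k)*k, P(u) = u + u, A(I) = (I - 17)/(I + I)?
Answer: 4/325730337 ≈ 1.2280e-8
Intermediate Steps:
A(I) = (-17 + I)/(2*I) (A(I) = (-17 + I)/((2*I)) = (-17 + I)*(1/(2*I)) = (-17 + I)/(2*I))
P(u) = 2*u
H(b, k) = 3 - b*k² (H(b, k) = 3 - b*k*k = 3 - b*k²)
1/(P(A(x(-2, 1))) + H(-576, -376)) = 1/(2*((½)*(-17 - 4)/(-4)) + (3 - 1*(-576)*(-376)²)) = 1/(2*((½)*(-¼)*(-21)) + (3 - 1*(-576)*141376)) = 1/(2*(21/8) + (3 + 81432576)) = 1/(21/4 + 81432579) = 1/(325730337/4) = 4/325730337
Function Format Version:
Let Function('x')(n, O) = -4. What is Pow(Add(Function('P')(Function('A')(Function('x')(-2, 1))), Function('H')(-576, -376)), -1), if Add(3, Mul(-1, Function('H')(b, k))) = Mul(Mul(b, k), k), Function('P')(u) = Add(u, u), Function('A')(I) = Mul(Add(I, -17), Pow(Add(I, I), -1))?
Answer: Rational(4, 325730337) ≈ 1.2280e-8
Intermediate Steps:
Function('A')(I) = Mul(Rational(1, 2), Pow(I, -1), Add(-17, I)) (Function('A')(I) = Mul(Add(-17, I), Pow(Mul(2, I), -1)) = Mul(Add(-17, I), Mul(Rational(1, 2), Pow(I, -1))) = Mul(Rational(1, 2), Pow(I, -1), Add(-17, I)))
Function('P')(u) = Mul(2, u)
Function('H')(b, k) = Add(3, Mul(-1, b, Pow(k, 2))) (Function('H')(b, k) = Add(3, Mul(-1, Mul(Mul(b, k), k))) = Add(3, Mul(-1, Mul(b, Pow(k, 2)))) = Add(3, Mul(-1, b, Pow(k, 2))))
Pow(Add(Function('P')(Function('A')(Function('x')(-2, 1))), Function('H')(-576, -376)), -1) = Pow(Add(Mul(2, Mul(Rational(1, 2), Pow(-4, -1), Add(-17, -4))), Add(3, Mul(-1, -576, Pow(-376, 2)))), -1) = Pow(Add(Mul(2, Mul(Rational(1, 2), Rational(-1, 4), -21)), Add(3, Mul(-1, -576, 141376))), -1) = Pow(Add(Mul(2, Rational(21, 8)), Add(3, 81432576)), -1) = Pow(Add(Rational(21, 4), 81432579), -1) = Pow(Rational(325730337, 4), -1) = Rational(4, 325730337)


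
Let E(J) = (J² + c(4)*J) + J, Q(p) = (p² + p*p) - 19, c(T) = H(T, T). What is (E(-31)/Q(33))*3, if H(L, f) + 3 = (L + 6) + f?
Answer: 1767/2159 ≈ 0.81843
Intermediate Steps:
H(L, f) = 3 + L + f (H(L, f) = -3 + ((L + 6) + f) = -3 + ((6 + L) + f) = -3 + (6 + L + f) = 3 + L + f)
c(T) = 3 + 2*T (c(T) = 3 + T + T = 3 + 2*T)
Q(p) = -19 + 2*p² (Q(p) = (p² + p²) - 19 = 2*p² - 19 = -19 + 2*p²)
E(J) = J² + 12*J (E(J) = (J² + (3 + 2*4)*J) + J = (J² + (3 + 8)*J) + J = (J² + 11*J) + J = J² + 12*J)
(E(-31)/Q(33))*3 = ((-31*(12 - 31))/(-19 + 2*33²))*3 = ((-31*(-19))/(-19 + 2*1089))*3 = (589/(-19 + 2178))*3 = (589/2159)*3 = 1767/2159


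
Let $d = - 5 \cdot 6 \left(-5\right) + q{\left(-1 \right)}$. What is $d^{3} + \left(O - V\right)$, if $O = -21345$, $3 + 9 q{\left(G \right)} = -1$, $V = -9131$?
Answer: $\frac{2429665730}{729} \approx 3.3329 \cdot 10^{6}$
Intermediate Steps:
$q{\left(G \right)} = - \frac{4}{9}$ ($q{\left(G \right)} = - \frac{1}{3} + \frac{1}{9} \left(-1\right) = - \frac{1}{3} - \frac{1}{9} = - \frac{4}{9}$)
$d = \frac{1346}{9}$ ($d = - 5 \cdot 6 \left(-5\right) - \frac{4}{9} = \left(-5\right) \left(-30\right) - \frac{4}{9} = 150 - \frac{4}{9} = \frac{1346}{9} \approx 149.56$)
$d^{3} + \left(O - V\right) = \left(\frac{1346}{9}\right)^{3} - 12214 = \frac{2438569736}{729} + \left(-21345 + 9131\right) = \frac{2438569736}{729} - 12214 = \frac{2429665730}{729}$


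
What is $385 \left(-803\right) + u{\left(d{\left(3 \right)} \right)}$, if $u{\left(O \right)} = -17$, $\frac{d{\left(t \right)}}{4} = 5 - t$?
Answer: $-309172$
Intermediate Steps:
$d{\left(t \right)} = 20 - 4 t$ ($d{\left(t \right)} = 4 \left(5 - t\right) = 20 - 4 t$)
$385 \left(-803\right) + u{\left(d{\left(3 \right)} \right)} = 385 \left(-803\right) - 17 = -309155 - 17 = -309172$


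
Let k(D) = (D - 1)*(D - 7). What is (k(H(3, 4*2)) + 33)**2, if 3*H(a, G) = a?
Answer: 1089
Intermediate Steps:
H(a, G) = a/3
k(D) = (-1 + D)*(-7 + D)
(k(H(3, 4*2)) + 33)**2 = ((7 + ((1/3)*3)**2 - 8*3/3) + 33)**2 = ((7 + 1**2 - 8*1) + 33)**2 = ((7 + 1 - 8) + 33)**2 = (0 + 33)**2 = 33**2 = 1089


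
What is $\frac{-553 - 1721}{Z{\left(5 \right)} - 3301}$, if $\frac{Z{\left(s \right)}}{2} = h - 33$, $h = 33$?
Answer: $\frac{2274}{3301} \approx 0.68888$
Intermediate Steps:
$Z{\left(s \right)} = 0$ ($Z{\left(s \right)} = 2 \left(33 - 33\right) = 2 \cdot 0 = 0$)
$\frac{-553 - 1721}{Z{\left(5 \right)} - 3301} = \frac{-553 - 1721}{0 - 3301} = - \frac{2274}{-3301} = \left(-2274\right) \left(- \frac{1}{3301}\right) = \frac{2274}{3301}$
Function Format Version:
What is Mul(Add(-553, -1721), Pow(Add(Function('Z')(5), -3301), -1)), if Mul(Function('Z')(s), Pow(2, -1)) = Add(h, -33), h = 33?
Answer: Rational(2274, 3301) ≈ 0.68888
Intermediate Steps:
Function('Z')(s) = 0 (Function('Z')(s) = Mul(2, Add(33, -33)) = Mul(2, 0) = 0)
Mul(Add(-553, -1721), Pow(Add(Function('Z')(5), -3301), -1)) = Mul(Add(-553, -1721), Pow(Add(0, -3301), -1)) = Mul(-2274, Pow(-3301, -1)) = Mul(-2274, Rational(-1, 3301)) = Rational(2274, 3301)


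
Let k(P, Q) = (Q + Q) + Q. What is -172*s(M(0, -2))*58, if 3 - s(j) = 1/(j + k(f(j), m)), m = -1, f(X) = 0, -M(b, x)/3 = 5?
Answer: -274340/9 ≈ -30482.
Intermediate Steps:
M(b, x) = -15 (M(b, x) = -3*5 = -15)
k(P, Q) = 3*Q (k(P, Q) = 2*Q + Q = 3*Q)
s(j) = 3 - 1/(-3 + j) (s(j) = 3 - 1/(j + 3*(-1)) = 3 - 1/(j - 3) = 3 - 1/(-3 + j))
-172*s(M(0, -2))*58 = -172*(-10 + 3*(-15))/(-3 - 15)*58 = -172*(-10 - 45)/(-18)*58 = -(-86)*(-55)/9*58 = -172*55/18*58 = -4730/9*58 = -274340/9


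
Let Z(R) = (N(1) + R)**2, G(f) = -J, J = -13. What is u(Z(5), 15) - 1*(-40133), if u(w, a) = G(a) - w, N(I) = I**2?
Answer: 40110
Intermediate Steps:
G(f) = 13 (G(f) = -1*(-13) = 13)
Z(R) = (1 + R)**2 (Z(R) = (1**2 + R)**2 = (1 + R)**2)
u(w, a) = 13 - w
u(Z(5), 15) - 1*(-40133) = (13 - (1 + 5)**2) - 1*(-40133) = (13 - 1*6**2) + 40133 = (13 - 1*36) + 40133 = (13 - 36) + 40133 = -23 + 40133 = 40110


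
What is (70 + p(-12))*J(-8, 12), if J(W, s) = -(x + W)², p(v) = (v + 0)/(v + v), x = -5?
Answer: -23829/2 ≈ -11915.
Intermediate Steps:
p(v) = ½ (p(v) = v/((2*v)) = v*(1/(2*v)) = ½)
J(W, s) = -(-5 + W)²
(70 + p(-12))*J(-8, 12) = (70 + ½)*(-(-5 - 8)²) = 141*(-1*(-13)²)/2 = 141*(-1*169)/2 = (141/2)*(-169) = -23829/2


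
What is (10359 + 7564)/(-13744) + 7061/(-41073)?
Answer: -833197763/564507312 ≈ -1.4760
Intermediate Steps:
(10359 + 7564)/(-13744) + 7061/(-41073) = 17923*(-1/13744) + 7061*(-1/41073) = -17923/13744 - 7061/41073 = -833197763/564507312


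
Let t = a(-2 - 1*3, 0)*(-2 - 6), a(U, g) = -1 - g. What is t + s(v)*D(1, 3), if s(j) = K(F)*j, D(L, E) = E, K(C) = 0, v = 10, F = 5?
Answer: 8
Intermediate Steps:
s(j) = 0 (s(j) = 0*j = 0)
t = 8 (t = (-1 - 1*0)*(-2 - 6) = (-1 + 0)*(-8) = -1*(-8) = 8)
t + s(v)*D(1, 3) = 8 + 0*3 = 8 + 0 = 8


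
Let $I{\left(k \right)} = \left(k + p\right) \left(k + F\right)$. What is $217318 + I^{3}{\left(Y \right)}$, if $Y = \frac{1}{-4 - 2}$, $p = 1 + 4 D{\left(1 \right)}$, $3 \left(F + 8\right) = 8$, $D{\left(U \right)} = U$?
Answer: $\frac{343063745}{1728} \approx 1.9853 \cdot 10^{5}$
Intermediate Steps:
$F = - \frac{16}{3}$ ($F = -8 + \frac{1}{3} \cdot 8 = -8 + \frac{8}{3} = - \frac{16}{3} \approx -5.3333$)
$p = 5$ ($p = 1 + 4 \cdot 1 = 1 + 4 = 5$)
$Y = - \frac{1}{6}$ ($Y = \frac{1}{-6} = - \frac{1}{6} \approx -0.16667$)
$I{\left(k \right)} = \left(5 + k\right) \left(- \frac{16}{3} + k\right)$ ($I{\left(k \right)} = \left(k + 5\right) \left(k - \frac{16}{3}\right) = \left(5 + k\right) \left(- \frac{16}{3} + k\right)$)
$217318 + I^{3}{\left(Y \right)} = 217318 + \left(- \frac{80}{3} + \left(- \frac{1}{6}\right)^{2} - - \frac{1}{18}\right)^{3} = 217318 + \left(- \frac{80}{3} + \frac{1}{36} + \frac{1}{18}\right)^{3} = 217318 + \left(- \frac{319}{12}\right)^{3} = 217318 - \frac{32461759}{1728} = \frac{343063745}{1728}$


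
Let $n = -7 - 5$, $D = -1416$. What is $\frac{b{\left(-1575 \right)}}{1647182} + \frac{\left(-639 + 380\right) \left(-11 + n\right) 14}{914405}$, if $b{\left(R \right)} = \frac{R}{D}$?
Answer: $\frac{64839915116417}{710922367567120} \approx 0.091205$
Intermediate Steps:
$n = -12$ ($n = -7 - 5 = -12$)
$b{\left(R \right)} = - \frac{R}{1416}$ ($b{\left(R \right)} = \frac{R}{-1416} = R \left(- \frac{1}{1416}\right) = - \frac{R}{1416}$)
$\frac{b{\left(-1575 \right)}}{1647182} + \frac{\left(-639 + 380\right) \left(-11 + n\right) 14}{914405} = \frac{\left(- \frac{1}{1416}\right) \left(-1575\right)}{1647182} + \frac{\left(-639 + 380\right) \left(-11 - 12\right) 14}{914405} = \frac{525}{472} \cdot \frac{1}{1647182} + - 259 \left(\left(-23\right) 14\right) \frac{1}{914405} = \frac{525}{777469904} + \left(-259\right) \left(-322\right) \frac{1}{914405} = \frac{525}{777469904} + 83398 \cdot \frac{1}{914405} = \frac{525}{777469904} + \frac{83398}{914405} = \frac{64839915116417}{710922367567120}$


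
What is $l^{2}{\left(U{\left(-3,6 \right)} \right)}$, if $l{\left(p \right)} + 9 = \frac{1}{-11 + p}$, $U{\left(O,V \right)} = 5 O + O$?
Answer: $\frac{68644}{841} \approx 81.622$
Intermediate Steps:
$U{\left(O,V \right)} = 6 O$
$l{\left(p \right)} = -9 + \frac{1}{-11 + p}$
$l^{2}{\left(U{\left(-3,6 \right)} \right)} = \left(\frac{100 - 9 \cdot 6 \left(-3\right)}{-11 + 6 \left(-3\right)}\right)^{2} = \left(\frac{100 - -162}{-11 - 18}\right)^{2} = \left(\frac{100 + 162}{-29}\right)^{2} = \left(\left(- \frac{1}{29}\right) 262\right)^{2} = \left(- \frac{262}{29}\right)^{2} = \frac{68644}{841}$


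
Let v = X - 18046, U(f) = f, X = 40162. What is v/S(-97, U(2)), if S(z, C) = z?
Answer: -228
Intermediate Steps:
v = 22116 (v = 40162 - 18046 = 22116)
v/S(-97, U(2)) = 22116/(-97) = 22116*(-1/97) = -228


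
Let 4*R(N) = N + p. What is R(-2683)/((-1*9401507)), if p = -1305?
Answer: 997/9401507 ≈ 0.00010605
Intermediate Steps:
R(N) = -1305/4 + N/4 (R(N) = (N - 1305)/4 = (-1305 + N)/4 = -1305/4 + N/4)
R(-2683)/((-1*9401507)) = (-1305/4 + (1/4)*(-2683))/((-1*9401507)) = (-1305/4 - 2683/4)/(-9401507) = -997*(-1/9401507) = 997/9401507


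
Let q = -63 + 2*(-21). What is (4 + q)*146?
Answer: -14746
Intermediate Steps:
q = -105 (q = -63 - 42 = -105)
(4 + q)*146 = (4 - 105)*146 = -101*146 = -14746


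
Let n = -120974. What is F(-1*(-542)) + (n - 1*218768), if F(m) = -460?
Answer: -340202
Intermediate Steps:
F(-1*(-542)) + (n - 1*218768) = -460 + (-120974 - 1*218768) = -460 + (-120974 - 218768) = -460 - 339742 = -340202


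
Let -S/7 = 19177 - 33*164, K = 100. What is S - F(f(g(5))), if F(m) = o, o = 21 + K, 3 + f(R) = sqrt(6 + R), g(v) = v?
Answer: -96476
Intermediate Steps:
S = -96355 (S = -7*(19177 - 33*164) = -7*(19177 - 5412) = -7*13765 = -96355)
f(R) = -3 + sqrt(6 + R)
o = 121 (o = 21 + 100 = 121)
F(m) = 121
S - F(f(g(5))) = -96355 - 1*121 = -96355 - 121 = -96476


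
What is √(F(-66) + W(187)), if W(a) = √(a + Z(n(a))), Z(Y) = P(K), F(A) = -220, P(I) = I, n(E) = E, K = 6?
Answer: √(-220 + √193) ≈ 14.356*I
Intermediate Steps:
Z(Y) = 6
W(a) = √(6 + a) (W(a) = √(a + 6) = √(6 + a))
√(F(-66) + W(187)) = √(-220 + √(6 + 187)) = √(-220 + √193)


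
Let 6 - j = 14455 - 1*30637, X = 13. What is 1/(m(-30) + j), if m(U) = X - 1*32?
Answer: 1/16169 ≈ 6.1847e-5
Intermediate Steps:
j = 16188 (j = 6 - (14455 - 1*30637) = 6 - (14455 - 30637) = 6 - 1*(-16182) = 6 + 16182 = 16188)
m(U) = -19 (m(U) = 13 - 1*32 = 13 - 32 = -19)
1/(m(-30) + j) = 1/(-19 + 16188) = 1/16169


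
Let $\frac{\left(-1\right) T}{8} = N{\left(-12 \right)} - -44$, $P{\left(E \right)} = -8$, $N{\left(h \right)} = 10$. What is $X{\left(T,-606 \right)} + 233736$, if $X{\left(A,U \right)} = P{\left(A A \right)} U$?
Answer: $238584$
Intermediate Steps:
$T = -432$ ($T = - 8 \left(10 - -44\right) = - 8 \left(10 + 44\right) = \left(-8\right) 54 = -432$)
$X{\left(A,U \right)} = - 8 U$
$X{\left(T,-606 \right)} + 233736 = \left(-8\right) \left(-606\right) + 233736 = 4848 + 233736 = 238584$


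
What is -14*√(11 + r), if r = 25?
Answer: -84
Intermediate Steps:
-14*√(11 + r) = -14*√(11 + 25) = -14*√36 = -14*6 = -84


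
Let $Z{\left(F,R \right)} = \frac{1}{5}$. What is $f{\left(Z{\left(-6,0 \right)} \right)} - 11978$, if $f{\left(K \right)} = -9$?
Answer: $-11987$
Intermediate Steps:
$Z{\left(F,R \right)} = \frac{1}{5}$
$f{\left(Z{\left(-6,0 \right)} \right)} - 11978 = -9 - 11978 = -11987$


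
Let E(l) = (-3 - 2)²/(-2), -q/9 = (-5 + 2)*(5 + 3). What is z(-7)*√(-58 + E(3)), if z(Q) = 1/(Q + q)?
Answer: I*√282/418 ≈ 0.040174*I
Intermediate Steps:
q = 216 (q = -9*(-5 + 2)*(5 + 3) = -(-27)*8 = -9*(-24) = 216)
E(l) = -25/2 (E(l) = (-5)²*(-½) = 25*(-½) = -25/2)
z(Q) = 1/(216 + Q) (z(Q) = 1/(Q + 216) = 1/(216 + Q))
z(-7)*√(-58 + E(3)) = √(-58 - 25/2)/(216 - 7) = √(-141/2)/209 = (I*√282/2)/209 = I*√282/418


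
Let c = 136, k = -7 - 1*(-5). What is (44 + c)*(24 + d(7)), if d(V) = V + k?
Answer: 5220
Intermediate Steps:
k = -2 (k = -7 + 5 = -2)
d(V) = -2 + V (d(V) = V - 2 = -2 + V)
(44 + c)*(24 + d(7)) = (44 + 136)*(24 + (-2 + 7)) = 180*(24 + 5) = 180*29 = 5220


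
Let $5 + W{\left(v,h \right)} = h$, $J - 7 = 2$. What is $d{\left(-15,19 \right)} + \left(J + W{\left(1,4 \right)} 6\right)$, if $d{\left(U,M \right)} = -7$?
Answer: $-4$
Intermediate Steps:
$J = 9$ ($J = 7 + 2 = 9$)
$W{\left(v,h \right)} = -5 + h$
$d{\left(-15,19 \right)} + \left(J + W{\left(1,4 \right)} 6\right) = -7 + \left(9 + \left(-5 + 4\right) 6\right) = -7 + \left(9 - 6\right) = -7 + 3 = -4$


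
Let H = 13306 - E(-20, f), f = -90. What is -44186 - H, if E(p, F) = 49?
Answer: -57443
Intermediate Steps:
H = 13257 (H = 13306 - 1*49 = 13306 - 49 = 13257)
-44186 - H = -44186 - 1*13257 = -44186 - 13257 = -57443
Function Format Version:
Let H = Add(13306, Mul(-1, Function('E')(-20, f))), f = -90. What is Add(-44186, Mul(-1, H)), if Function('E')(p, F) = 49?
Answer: -57443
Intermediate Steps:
H = 13257 (H = Add(13306, Mul(-1, 49)) = Add(13306, -49) = 13257)
Add(-44186, Mul(-1, H)) = Add(-44186, Mul(-1, 13257)) = Add(-44186, -13257) = -57443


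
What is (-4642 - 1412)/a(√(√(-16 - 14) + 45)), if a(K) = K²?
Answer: -18162/137 + 2018*I*√30/685 ≈ -132.57 + 16.136*I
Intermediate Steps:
(-4642 - 1412)/a(√(√(-16 - 14) + 45)) = (-4642 - 1412)/((√(√(-16 - 14) + 45))²) = -6054/(√(-30) + 45) = -6054/(I*√30 + 45) = -6054/(45 + I*√30)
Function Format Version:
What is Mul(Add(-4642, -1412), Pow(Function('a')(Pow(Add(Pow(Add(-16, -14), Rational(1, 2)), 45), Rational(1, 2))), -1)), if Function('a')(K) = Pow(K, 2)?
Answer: Add(Rational(-18162, 137), Mul(Rational(2018, 685), I, Pow(30, Rational(1, 2)))) ≈ Add(-132.57, Mul(16.136, I))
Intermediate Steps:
Mul(Add(-4642, -1412), Pow(Function('a')(Pow(Add(Pow(Add(-16, -14), Rational(1, 2)), 45), Rational(1, 2))), -1)) = Mul(Add(-4642, -1412), Pow(Pow(Pow(Add(Pow(Add(-16, -14), Rational(1, 2)), 45), Rational(1, 2)), 2), -1)) = Mul(-6054, Pow(Pow(Pow(Add(Pow(-30, Rational(1, 2)), 45), Rational(1, 2)), 2), -1)) = Mul(-6054, Pow(Pow(Pow(Add(Mul(I, Pow(30, Rational(1, 2))), 45), Rational(1, 2)), 2), -1)) = Mul(-6054, Pow(Pow(Pow(Add(45, Mul(I, Pow(30, Rational(1, 2)))), Rational(1, 2)), 2), -1)) = Mul(-6054, Pow(Add(45, Mul(I, Pow(30, Rational(1, 2)))), -1))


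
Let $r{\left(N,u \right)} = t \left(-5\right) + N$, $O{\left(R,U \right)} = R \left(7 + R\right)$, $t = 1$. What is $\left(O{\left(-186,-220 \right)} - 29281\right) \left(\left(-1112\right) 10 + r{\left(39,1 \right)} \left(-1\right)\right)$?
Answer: $-44761002$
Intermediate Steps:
$r{\left(N,u \right)} = -5 + N$ ($r{\left(N,u \right)} = 1 \left(-5\right) + N = -5 + N$)
$\left(O{\left(-186,-220 \right)} - 29281\right) \left(\left(-1112\right) 10 + r{\left(39,1 \right)} \left(-1\right)\right) = \left(- 186 \left(7 - 186\right) - 29281\right) \left(\left(-1112\right) 10 + \left(-5 + 39\right) \left(-1\right)\right) = \left(\left(-186\right) \left(-179\right) - 29281\right) \left(-11120 + 34 \left(-1\right)\right) = \left(33294 - 29281\right) \left(-11120 - 34\right) = 4013 \left(-11154\right) = -44761002$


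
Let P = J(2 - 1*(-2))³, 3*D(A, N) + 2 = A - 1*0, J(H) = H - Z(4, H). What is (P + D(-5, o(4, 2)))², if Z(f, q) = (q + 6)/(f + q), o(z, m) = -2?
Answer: 12567025/36864 ≈ 340.90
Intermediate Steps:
Z(f, q) = (6 + q)/(f + q)
J(H) = H - (6 + H)/(4 + H)
D(A, N) = -⅔ + A/3 (D(A, N) = -⅔ + (A - 1*0)/3 = -⅔ + (A + 0)/3 = -⅔ + A/3)
P = 1331/64 (P = ((-6 - (2 - 1*(-2)) + (2 - 1*(-2))*(4 + (2 - 1*(-2))))/(4 + (2 - 1*(-2))))³ = ((-6 - (2 + 2) + (2 + 2)*(4 + (2 + 2)))/(4 + (2 + 2)))³ = ((-6 - 1*4 + 4*(4 + 4))/(4 + 4))³ = ((-6 - 4 + 4*8)/8)³ = ((-6 - 4 + 32)/8)³ = ((⅛)*22)³ = (11/4)³ = 1331/64 ≈ 20.797)
(P + D(-5, o(4, 2)))² = (1331/64 + (-⅔ + (⅓)*(-5)))² = (1331/64 + (-⅔ - 5/3))² = (1331/64 - 7/3)² = (3545/192)² = 12567025/36864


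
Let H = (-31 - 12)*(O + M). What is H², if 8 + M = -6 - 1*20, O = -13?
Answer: 4084441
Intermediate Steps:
M = -34 (M = -8 + (-6 - 1*20) = -8 + (-6 - 20) = -8 - 26 = -34)
H = 2021 (H = (-31 - 12)*(-13 - 34) = -43*(-47) = 2021)
H² = 2021² = 4084441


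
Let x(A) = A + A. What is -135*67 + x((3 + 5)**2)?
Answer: -8917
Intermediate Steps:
x(A) = 2*A
-135*67 + x((3 + 5)**2) = -135*67 + 2*(3 + 5)**2 = -9045 + 2*8**2 = -9045 + 2*64 = -9045 + 128 = -8917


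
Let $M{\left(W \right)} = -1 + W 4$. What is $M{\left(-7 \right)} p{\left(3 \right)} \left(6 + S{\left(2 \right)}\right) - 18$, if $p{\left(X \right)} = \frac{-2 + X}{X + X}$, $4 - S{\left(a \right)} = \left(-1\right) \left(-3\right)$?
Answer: $- \frac{311}{6} \approx -51.833$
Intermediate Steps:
$S{\left(a \right)} = 1$ ($S{\left(a \right)} = 4 - \left(-1\right) \left(-3\right) = 4 - 3 = 1$)
$p{\left(X \right)} = \frac{-2 + X}{2 X}$
$M{\left(W \right)} = -1 + 4 W$
$M{\left(-7 \right)} p{\left(3 \right)} \left(6 + S{\left(2 \right)}\right) - 18 = \left(-1 + 4 \left(-7\right)\right) \frac{-2 + 3}{2 \cdot 3} \left(6 + 1\right) - 18 = \left(-1 - 28\right) \frac{1}{2} \cdot \frac{1}{3} \cdot 1 \cdot 7 - 18 = - 29 \cdot \frac{1}{6} \cdot 7 - 18 = \left(-29\right) \frac{7}{6} - 18 = - \frac{203}{6} - 18 = - \frac{311}{6}$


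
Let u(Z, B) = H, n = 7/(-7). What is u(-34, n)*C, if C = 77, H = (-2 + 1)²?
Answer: 77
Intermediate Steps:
n = -1 (n = 7*(-⅐) = -1)
H = 1 (H = (-1)² = 1)
u(Z, B) = 1
u(-34, n)*C = 1*77 = 77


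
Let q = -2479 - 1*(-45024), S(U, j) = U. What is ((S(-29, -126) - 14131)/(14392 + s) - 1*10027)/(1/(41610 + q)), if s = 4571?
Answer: -5334197242985/6321 ≈ -8.4388e+8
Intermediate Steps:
q = 42545 (q = -2479 + 45024 = 42545)
((S(-29, -126) - 14131)/(14392 + s) - 1*10027)/(1/(41610 + q)) = ((-29 - 14131)/(14392 + 4571) - 1*10027)/(1/(41610 + 42545)) = (-14160/18963 - 10027)/(1/84155) = (-14160*1/18963 - 10027)/(1/84155) = (-4720/6321 - 10027)*84155 = -63385387/6321*84155 = -5334197242985/6321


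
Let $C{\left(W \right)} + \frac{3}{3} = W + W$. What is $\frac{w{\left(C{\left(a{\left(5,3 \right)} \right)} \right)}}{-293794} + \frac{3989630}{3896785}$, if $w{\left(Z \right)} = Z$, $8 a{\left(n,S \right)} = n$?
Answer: $\frac{937702705619}{915881641832} \approx 1.0238$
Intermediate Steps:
$a{\left(n,S \right)} = \frac{n}{8}$
$C{\left(W \right)} = -1 + 2 W$ ($C{\left(W \right)} = -1 + \left(W + W\right) = -1 + 2 W$)
$\frac{w{\left(C{\left(a{\left(5,3 \right)} \right)} \right)}}{-293794} + \frac{3989630}{3896785} = \frac{-1 + 2 \cdot \frac{1}{8} \cdot 5}{-293794} + \frac{3989630}{3896785} = \left(-1 + 2 \cdot \frac{5}{8}\right) \left(- \frac{1}{293794}\right) + 3989630 \cdot \frac{1}{3896785} = \left(-1 + \frac{5}{4}\right) \left(- \frac{1}{293794}\right) + \frac{797926}{779357} = \frac{1}{4} \left(- \frac{1}{293794}\right) + \frac{797926}{779357} = - \frac{1}{1175176} + \frac{797926}{779357} = \frac{937702705619}{915881641832}$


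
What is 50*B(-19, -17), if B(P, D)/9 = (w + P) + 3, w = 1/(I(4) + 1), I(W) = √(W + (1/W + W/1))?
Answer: -210600/29 + 900*√33/29 ≈ -7083.8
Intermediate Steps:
I(W) = √(1/W + 2*W) (I(W) = √(W + (1/W + W*1)) = √(W + (1/W + W)) = √(W + (W + 1/W)) = √(1/W + 2*W))
w = 1/(1 + √33/2) (w = 1/(√(1/4 + 2*4) + 1) = 1/(√(¼ + 8) + 1) = 1/(√(33/4) + 1) = 1/(√33/2 + 1) = 1/(1 + √33/2) ≈ 0.25825)
B(P, D) = 747/29 + 9*P + 18*√33/29 (B(P, D) = 9*(((-4/29 + 2*√33/29) + P) + 3) = 9*((-4/29 + P + 2*√33/29) + 3) = 9*(83/29 + P + 2*√33/29) = 747/29 + 9*P + 18*√33/29)
50*B(-19, -17) = 50*(747/29 + 9*(-19) + 18*√33/29) = 50*(747/29 - 171 + 18*√33/29) = 50*(-4212/29 + 18*√33/29) = -210600/29 + 900*√33/29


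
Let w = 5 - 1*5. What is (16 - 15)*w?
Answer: 0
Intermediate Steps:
w = 0 (w = 5 - 5 = 0)
(16 - 15)*w = (16 - 15)*0 = 1*0 = 0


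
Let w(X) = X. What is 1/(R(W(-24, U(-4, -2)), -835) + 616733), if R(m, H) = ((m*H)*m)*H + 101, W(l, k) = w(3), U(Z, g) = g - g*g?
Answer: 1/6891859 ≈ 1.4510e-7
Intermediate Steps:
U(Z, g) = g - g**2
W(l, k) = 3
R(m, H) = 101 + H**2*m**2 (R(m, H) = ((H*m)*m)*H + 101 = (H*m**2)*H + 101 = H**2*m**2 + 101 = 101 + H**2*m**2)
1/(R(W(-24, U(-4, -2)), -835) + 616733) = 1/((101 + (-835)**2*3**2) + 616733) = 1/((101 + 697225*9) + 616733) = 1/((101 + 6275025) + 616733) = 1/(6275126 + 616733) = 1/6891859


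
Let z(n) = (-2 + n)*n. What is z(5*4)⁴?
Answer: 16796160000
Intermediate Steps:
z(n) = n*(-2 + n)
z(5*4)⁴ = ((5*4)*(-2 + 5*4))⁴ = (20*(-2 + 20))⁴ = (20*18)⁴ = 360⁴ = 16796160000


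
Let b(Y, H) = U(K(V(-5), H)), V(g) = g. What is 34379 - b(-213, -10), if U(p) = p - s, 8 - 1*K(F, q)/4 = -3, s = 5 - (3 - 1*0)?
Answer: 34337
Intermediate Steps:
s = 2 (s = 5 - (3 + 0) = 5 - 1*3 = 5 - 3 = 2)
K(F, q) = 44 (K(F, q) = 32 - 4*(-3) = 32 + 12 = 44)
U(p) = -2 + p (U(p) = p - 1*2 = p - 2 = -2 + p)
b(Y, H) = 42 (b(Y, H) = -2 + 44 = 42)
34379 - b(-213, -10) = 34379 - 1*42 = 34379 - 42 = 34337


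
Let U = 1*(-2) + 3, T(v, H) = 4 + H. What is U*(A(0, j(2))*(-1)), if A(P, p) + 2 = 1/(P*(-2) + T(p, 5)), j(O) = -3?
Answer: 17/9 ≈ 1.8889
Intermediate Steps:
A(P, p) = -2 + 1/(9 - 2*P) (A(P, p) = -2 + 1/(P*(-2) + (4 + 5)) = -2 + 1/(-2*P + 9) = -2 + 1/(9 - 2*P))
U = 1 (U = -2 + 3 = 1)
U*(A(0, j(2))*(-1)) = 1*(((17 - 4*0)/(-9 + 2*0))*(-1)) = 1*(((17 + 0)/(-9 + 0))*(-1)) = 1*((17/(-9))*(-1)) = 1*(-1/9*17*(-1)) = 1*(-17/9*(-1)) = 1*(17/9) = 17/9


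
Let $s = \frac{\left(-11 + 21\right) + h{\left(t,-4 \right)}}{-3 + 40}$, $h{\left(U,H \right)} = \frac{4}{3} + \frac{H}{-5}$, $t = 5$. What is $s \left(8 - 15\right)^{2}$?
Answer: $\frac{8918}{555} \approx 16.068$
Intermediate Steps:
$h{\left(U,H \right)} = \frac{4}{3} - \frac{H}{5}$ ($h{\left(U,H \right)} = 4 \cdot \frac{1}{3} + H \left(- \frac{1}{5}\right) = \frac{4}{3} - \frac{H}{5}$)
$s = \frac{182}{555}$ ($s = \frac{\left(-11 + 21\right) + \left(\frac{4}{3} - - \frac{4}{5}\right)}{-3 + 40} = \frac{10 + \left(\frac{4}{3} + \frac{4}{5}\right)}{37} = \left(10 + \frac{32}{15}\right) \frac{1}{37} = \frac{182}{15} \cdot \frac{1}{37} = \frac{182}{555} \approx 0.32793$)
$s \left(8 - 15\right)^{2} = \frac{182 \left(8 - 15\right)^{2}}{555} = \frac{182 \left(-7\right)^{2}}{555} = \frac{182}{555} \cdot 49 = \frac{8918}{555}$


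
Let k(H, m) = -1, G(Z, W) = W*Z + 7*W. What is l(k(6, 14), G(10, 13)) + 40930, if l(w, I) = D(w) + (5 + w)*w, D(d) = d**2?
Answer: 40927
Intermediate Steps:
G(Z, W) = 7*W + W*Z
l(w, I) = w**2 + w*(5 + w) (l(w, I) = w**2 + (5 + w)*w = w**2 + w*(5 + w))
l(k(6, 14), G(10, 13)) + 40930 = -(5 + 2*(-1)) + 40930 = -(5 - 2) + 40930 = -1*3 + 40930 = -3 + 40930 = 40927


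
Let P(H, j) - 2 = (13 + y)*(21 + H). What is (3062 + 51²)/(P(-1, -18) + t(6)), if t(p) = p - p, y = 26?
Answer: 5663/782 ≈ 7.2417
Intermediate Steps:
t(p) = 0
P(H, j) = 821 + 39*H (P(H, j) = 2 + (13 + 26)*(21 + H) = 2 + 39*(21 + H) = 2 + (819 + 39*H) = 821 + 39*H)
(3062 + 51²)/(P(-1, -18) + t(6)) = (3062 + 51²)/((821 + 39*(-1)) + 0) = (3062 + 2601)/((821 - 39) + 0) = 5663/(782 + 0) = 5663/782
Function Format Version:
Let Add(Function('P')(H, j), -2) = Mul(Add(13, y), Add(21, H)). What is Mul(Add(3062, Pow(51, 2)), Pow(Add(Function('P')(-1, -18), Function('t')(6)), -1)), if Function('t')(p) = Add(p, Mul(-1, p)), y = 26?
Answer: Rational(5663, 782) ≈ 7.2417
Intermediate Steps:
Function('t')(p) = 0
Function('P')(H, j) = Add(821, Mul(39, H)) (Function('P')(H, j) = Add(2, Mul(Add(13, 26), Add(21, H))) = Add(2, Mul(39, Add(21, H))) = Add(2, Add(819, Mul(39, H))) = Add(821, Mul(39, H)))
Mul(Add(3062, Pow(51, 2)), Pow(Add(Function('P')(-1, -18), Function('t')(6)), -1)) = Mul(Add(3062, Pow(51, 2)), Pow(Add(Add(821, Mul(39, -1)), 0), -1)) = Mul(Add(3062, 2601), Pow(Add(Add(821, -39), 0), -1)) = Mul(5663, Pow(Add(782, 0), -1)) = Mul(5663, Pow(782, -1)) = Mul(5663, Rational(1, 782)) = Rational(5663, 782)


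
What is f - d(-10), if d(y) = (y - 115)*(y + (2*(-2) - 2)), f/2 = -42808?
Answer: -87616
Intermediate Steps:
f = -85616 (f = 2*(-42808) = -85616)
d(y) = (-115 + y)*(-6 + y) (d(y) = (-115 + y)*(y + (-4 - 2)) = (-115 + y)*(y - 6) = (-115 + y)*(-6 + y))
f - d(-10) = -85616 - (690 + (-10)**2 - 121*(-10)) = -85616 - (690 + 100 + 1210) = -85616 - 1*2000 = -85616 - 2000 = -87616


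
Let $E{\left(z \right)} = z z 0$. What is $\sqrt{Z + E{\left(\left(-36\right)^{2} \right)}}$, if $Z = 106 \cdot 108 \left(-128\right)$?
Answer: $96 i \sqrt{159} \approx 1210.5 i$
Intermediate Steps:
$E{\left(z \right)} = 0$ ($E{\left(z \right)} = z^{2} \cdot 0 = 0$)
$Z = -1465344$ ($Z = 11448 \left(-128\right) = -1465344$)
$\sqrt{Z + E{\left(\left(-36\right)^{2} \right)}} = \sqrt{-1465344 + 0} = \sqrt{-1465344} = 96 i \sqrt{159}$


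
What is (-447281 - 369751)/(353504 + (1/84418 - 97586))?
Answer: -68972207376/21604085725 ≈ -3.1926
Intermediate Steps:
(-447281 - 369751)/(353504 + (1/84418 - 97586)) = -817032/(353504 + (1/84418 - 97586)) = -817032/(353504 - 8238014947/84418) = -817032/21604085725/84418 = -817032*84418/21604085725 = -68972207376/21604085725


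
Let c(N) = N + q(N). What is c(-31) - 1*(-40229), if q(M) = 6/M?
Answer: 1246132/31 ≈ 40198.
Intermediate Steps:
c(N) = N + 6/N
c(-31) - 1*(-40229) = (-31 + 6/(-31)) - 1*(-40229) = (-31 + 6*(-1/31)) + 40229 = (-31 - 6/31) + 40229 = -967/31 + 40229 = 1246132/31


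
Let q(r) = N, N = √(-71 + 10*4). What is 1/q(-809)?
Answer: -I*√31/31 ≈ -0.17961*I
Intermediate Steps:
N = I*√31 (N = √(-71 + 40) = √(-31) = I*√31 ≈ 5.5678*I)
q(r) = I*√31
1/q(-809) = 1/(I*√31) = -I*√31/31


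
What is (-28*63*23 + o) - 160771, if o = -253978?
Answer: -455321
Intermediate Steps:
(-28*63*23 + o) - 160771 = (-28*63*23 - 253978) - 160771 = (-1764*23 - 253978) - 160771 = (-40572 - 253978) - 160771 = -294550 - 160771 = -455321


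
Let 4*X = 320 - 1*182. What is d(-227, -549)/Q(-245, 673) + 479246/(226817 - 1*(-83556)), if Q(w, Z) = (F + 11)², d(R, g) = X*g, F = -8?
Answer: -1305401465/620746 ≈ -2103.0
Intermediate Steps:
X = 69/2 (X = (320 - 1*182)/4 = (320 - 182)/4 = (¼)*138 = 69/2 ≈ 34.500)
d(R, g) = 69*g/2
Q(w, Z) = 9 (Q(w, Z) = (-8 + 11)² = 3² = 9)
d(-227, -549)/Q(-245, 673) + 479246/(226817 - 1*(-83556)) = ((69/2)*(-549))/9 + 479246/(226817 - 1*(-83556)) = -37881/2*⅑ + 479246/(226817 + 83556) = -4209/2 + 479246/310373 = -1305401465/620746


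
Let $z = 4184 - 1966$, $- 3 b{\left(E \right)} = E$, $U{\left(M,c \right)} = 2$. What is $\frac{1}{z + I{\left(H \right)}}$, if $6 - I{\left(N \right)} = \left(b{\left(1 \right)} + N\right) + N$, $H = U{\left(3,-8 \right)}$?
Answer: $\frac{3}{6661} \approx 0.00045038$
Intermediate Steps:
$b{\left(E \right)} = - \frac{E}{3}$
$H = 2$
$I{\left(N \right)} = \frac{19}{3} - 2 N$ ($I{\left(N \right)} = 6 - \left(\left(\left(- \frac{1}{3}\right) 1 + N\right) + N\right) = 6 - \left(\left(- \frac{1}{3} + N\right) + N\right) = 6 - \left(- \frac{1}{3} + 2 N\right) = \frac{19}{3} - 2 N$)
$z = 2218$ ($z = 4184 - 1966 = 2218$)
$\frac{1}{z + I{\left(H \right)}} = \frac{1}{2218 + \left(\frac{19}{3} - 4\right)} = \frac{1}{2218 + \frac{7}{3}} = \frac{1}{\frac{6661}{3}} = \frac{3}{6661}$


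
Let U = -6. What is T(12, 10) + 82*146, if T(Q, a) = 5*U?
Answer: 11942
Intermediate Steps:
T(Q, a) = -30 (T(Q, a) = 5*(-6) = -30)
T(12, 10) + 82*146 = -30 + 82*146 = -30 + 11972 = 11942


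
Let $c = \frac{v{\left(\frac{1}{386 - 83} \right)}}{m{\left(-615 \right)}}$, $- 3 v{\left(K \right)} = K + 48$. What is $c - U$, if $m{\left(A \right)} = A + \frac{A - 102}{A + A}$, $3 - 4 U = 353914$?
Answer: $\frac{81041077047989}{915948396} \approx 88478.0$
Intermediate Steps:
$U = - \frac{353911}{4}$ ($U = \frac{3}{4} - \frac{176957}{2} = - \frac{353911}{4} \approx -88478.0$)
$m{\left(A \right)} = A + \frac{-102 + A}{2 A}$
$v{\left(K \right)} = -16 - \frac{K}{3}$ ($v{\left(K \right)} = - \frac{K + 48}{3} = - \frac{48 + K}{3} = -16 - \frac{K}{3}$)
$c = \frac{5963450}{228987099}$ ($c = \frac{-16 - \frac{1}{3 \left(386 - 83\right)}}{\frac{1}{2} - 615 - \frac{51}{-615}} = \frac{-16 - \frac{1}{3 \cdot 303}}{\frac{1}{2} - 615 - - \frac{17}{205}} = \frac{-16 - \frac{1}{909}}{\frac{1}{2} - 615 + \frac{17}{205}} = \frac{-16 - \frac{1}{909}}{- \frac{251911}{410}} = \left(- \frac{14545}{909}\right) \left(- \frac{410}{251911}\right) = \frac{5963450}{228987099} \approx 0.026043$)
$c - U = \frac{5963450}{228987099} - - \frac{353911}{4} = \frac{5963450}{228987099} + \frac{353911}{4} = \frac{81041077047989}{915948396}$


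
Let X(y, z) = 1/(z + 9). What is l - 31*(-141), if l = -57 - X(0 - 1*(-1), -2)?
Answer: 30197/7 ≈ 4313.9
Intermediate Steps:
X(y, z) = 1/(9 + z)
l = -400/7 (l = -57 - 1/(9 - 2) = -57 - 1/7 = -57 - 1*⅐ = -57 - ⅐ = -400/7 ≈ -57.143)
l - 31*(-141) = -400/7 - 31*(-141) = -400/7 + 4371 = 30197/7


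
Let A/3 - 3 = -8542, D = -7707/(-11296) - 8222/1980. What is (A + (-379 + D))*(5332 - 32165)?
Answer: 3900889177674539/5591520 ≈ 6.9764e+8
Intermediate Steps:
D = -19403963/5591520 (D = -7707*(-1/11296) - 8222*1/1980 = 7707/11296 - 4111/990 = -19403963/5591520 ≈ -3.4702)
A = -25617 (A = 9 + 3*(-8542) = 9 - 25626 = -25617)
(A + (-379 + D))*(5332 - 32165) = (-25617 + (-379 - 19403963/5591520))*(5332 - 32165) = (-25617 - 2138590043/5591520)*(-26833) = -145376557883/5591520*(-26833) = 3900889177674539/5591520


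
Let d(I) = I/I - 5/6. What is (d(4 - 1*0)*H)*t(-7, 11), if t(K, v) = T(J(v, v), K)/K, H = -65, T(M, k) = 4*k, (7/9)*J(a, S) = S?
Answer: -130/3 ≈ -43.333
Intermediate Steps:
J(a, S) = 9*S/7
d(I) = ⅙ (d(I) = 1 - 5*⅙ = 1 - ⅚ = ⅙)
t(K, v) = 4 (t(K, v) = (4*K)/K = 4)
(d(4 - 1*0)*H)*t(-7, 11) = ((⅙)*(-65))*4 = -65/6*4 = -130/3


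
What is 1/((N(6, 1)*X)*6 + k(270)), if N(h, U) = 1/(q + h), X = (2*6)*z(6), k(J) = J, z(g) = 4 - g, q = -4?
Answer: 1/198 ≈ 0.0050505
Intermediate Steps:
X = -24 (X = (2*6)*(4 - 1*6) = 12*(4 - 6) = 12*(-2) = -24)
N(h, U) = 1/(-4 + h)
1/((N(6, 1)*X)*6 + k(270)) = 1/((-24/(-4 + 6))*6 + 270) = 1/((-24/2)*6 + 270) = 1/(((½)*(-24))*6 + 270) = 1/(-12*6 + 270) = 1/(-72 + 270) = 1/198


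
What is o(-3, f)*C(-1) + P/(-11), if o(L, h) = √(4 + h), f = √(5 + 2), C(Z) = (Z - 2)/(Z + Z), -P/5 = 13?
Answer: 65/11 + 3*√(4 + √7)/2 ≈ 9.7760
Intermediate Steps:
P = -65 (P = -5*13 = -65)
C(Z) = (-2 + Z)/(2*Z) (C(Z) = (-2 + Z)/((2*Z)) = (-2 + Z)*(1/(2*Z)) = (-2 + Z)/(2*Z))
f = √7 ≈ 2.6458
o(-3, f)*C(-1) + P/(-11) = √(4 + √7)*((½)*(-2 - 1)/(-1)) - 65/(-11) = √(4 + √7)*((½)*(-1)*(-3)) - 65*(-1/11) = √(4 + √7)*(3/2) + 65/11 = 3*√(4 + √7)/2 + 65/11 = 65/11 + 3*√(4 + √7)/2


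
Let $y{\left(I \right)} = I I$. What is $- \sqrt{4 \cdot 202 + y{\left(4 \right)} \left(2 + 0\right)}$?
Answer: $- 2 \sqrt{210} \approx -28.983$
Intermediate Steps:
$y{\left(I \right)} = I^{2}$
$- \sqrt{4 \cdot 202 + y{\left(4 \right)} \left(2 + 0\right)} = - \sqrt{4 \cdot 202 + 4^{2} \left(2 + 0\right)} = - \sqrt{808 + 16 \cdot 2} = - \sqrt{808 + 32} = - \sqrt{840} = - 2 \sqrt{210}$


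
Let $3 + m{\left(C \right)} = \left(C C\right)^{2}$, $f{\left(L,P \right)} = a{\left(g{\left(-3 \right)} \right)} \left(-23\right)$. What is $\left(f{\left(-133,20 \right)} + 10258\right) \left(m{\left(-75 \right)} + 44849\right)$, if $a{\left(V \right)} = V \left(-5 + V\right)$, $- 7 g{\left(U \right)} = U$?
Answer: $\frac{15996410034350}{49} \approx 3.2646 \cdot 10^{11}$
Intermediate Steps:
$g{\left(U \right)} = - \frac{U}{7}$
$f{\left(L,P \right)} = \frac{2208}{49}$ ($f{\left(L,P \right)} = \left(- \frac{1}{7}\right) \left(-3\right) \left(-5 - - \frac{3}{7}\right) \left(-23\right) = \frac{3 \left(-5 + \frac{3}{7}\right)}{7} \left(-23\right) = \frac{3}{7} \left(- \frac{32}{7}\right) \left(-23\right) = \left(- \frac{96}{49}\right) \left(-23\right) = \frac{2208}{49}$)
$m{\left(C \right)} = -3 + C^{4}$ ($m{\left(C \right)} = -3 + \left(C C\right)^{2} = -3 + \left(C^{2}\right)^{2} = -3 + C^{4}$)
$\left(f{\left(-133,20 \right)} + 10258\right) \left(m{\left(-75 \right)} + 44849\right) = \left(\frac{2208}{49} + 10258\right) \left(\left(-3 + \left(-75\right)^{4}\right) + 44849\right) = \frac{504850 \left(\left(-3 + 31640625\right) + 44849\right)}{49} = \frac{504850 \left(31640622 + 44849\right)}{49} = \frac{504850}{49} \cdot 31685471 = \frac{15996410034350}{49}$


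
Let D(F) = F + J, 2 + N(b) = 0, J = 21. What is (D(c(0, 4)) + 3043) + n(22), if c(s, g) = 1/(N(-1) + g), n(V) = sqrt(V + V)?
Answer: 6129/2 + 2*sqrt(11) ≈ 3071.1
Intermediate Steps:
N(b) = -2 (N(b) = -2 + 0 = -2)
n(V) = sqrt(2)*sqrt(V) (n(V) = sqrt(2*V) = sqrt(2)*sqrt(V))
c(s, g) = 1/(-2 + g)
D(F) = 21 + F (D(F) = F + 21 = 21 + F)
(D(c(0, 4)) + 3043) + n(22) = ((21 + 1/(-2 + 4)) + 3043) + sqrt(2)*sqrt(22) = ((21 + 1/2) + 3043) + 2*sqrt(11) = (43/2 + 3043) + 2*sqrt(11) = 6129/2 + 2*sqrt(11)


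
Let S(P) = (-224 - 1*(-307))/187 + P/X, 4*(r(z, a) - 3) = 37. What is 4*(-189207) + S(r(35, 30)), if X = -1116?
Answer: -631775434555/834768 ≈ -7.5683e+5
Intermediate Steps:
r(z, a) = 49/4 (r(z, a) = 3 + (¼)*37 = 3 + 37/4 = 49/4)
S(P) = 83/187 - P/1116 (S(P) = (-224 - 1*(-307))/187 + P/(-1116) = (-224 + 307)*(1/187) + P*(-1/1116) = 83*(1/187) - P/1116 = 83/187 - P/1116)
4*(-189207) + S(r(35, 30)) = 4*(-189207) + (83/187 - 1/1116*49/4) = -756828 + (83/187 - 49/4464) = -756828 + 361349/834768 = -631775434555/834768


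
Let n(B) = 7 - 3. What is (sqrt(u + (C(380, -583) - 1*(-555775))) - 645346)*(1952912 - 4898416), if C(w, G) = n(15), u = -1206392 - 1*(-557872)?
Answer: 1900869224384 - 2945504*I*sqrt(92741) ≈ 1.9009e+12 - 8.9701e+8*I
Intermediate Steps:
u = -648520 (u = -1206392 + 557872 = -648520)
n(B) = 4
C(w, G) = 4
(sqrt(u + (C(380, -583) - 1*(-555775))) - 645346)*(1952912 - 4898416) = (sqrt(-648520 + (4 - 1*(-555775))) - 645346)*(1952912 - 4898416) = (sqrt(-648520 + (4 + 555775)) - 645346)*(-2945504) = (sqrt(-648520 + 555779) - 645346)*(-2945504) = (sqrt(-92741) - 645346)*(-2945504) = (I*sqrt(92741) - 645346)*(-2945504) = (-645346 + I*sqrt(92741))*(-2945504) = 1900869224384 - 2945504*I*sqrt(92741)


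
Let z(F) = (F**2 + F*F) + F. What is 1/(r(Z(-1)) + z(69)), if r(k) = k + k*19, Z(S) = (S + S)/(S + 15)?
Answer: 7/67117 ≈ 0.00010430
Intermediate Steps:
Z(S) = 2*S/(15 + S) (Z(S) = (2*S)/(15 + S) = 2*S/(15 + S))
r(k) = 20*k (r(k) = k + 19*k = 20*k)
z(F) = F + 2*F**2 (z(F) = (F**2 + F**2) + F = 2*F**2 + F = F + 2*F**2)
1/(r(Z(-1)) + z(69)) = 1/(20*(2*(-1)/(15 - 1)) + 69*(1 + 2*69)) = 1/(20*(2*(-1)/14) + 69*(1 + 138)) = 1/(20*(2*(-1)*(1/14)) + 69*139) = 1/(20*(-1/7) + 9591) = 1/(-20/7 + 9591) = 1/(67117/7) = 7/67117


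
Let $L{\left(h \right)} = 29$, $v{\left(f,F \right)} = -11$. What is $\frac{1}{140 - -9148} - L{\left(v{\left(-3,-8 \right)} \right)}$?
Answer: $- \frac{269351}{9288} \approx -29.0$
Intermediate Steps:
$\frac{1}{140 - -9148} - L{\left(v{\left(-3,-8 \right)} \right)} = \frac{1}{140 - -9148} - 29 = \frac{1}{140 + \left(-10886 + 20034\right)} - 29 = \frac{1}{140 + 9148} - 29 = \frac{1}{9288} - 29 = - \frac{269351}{9288}$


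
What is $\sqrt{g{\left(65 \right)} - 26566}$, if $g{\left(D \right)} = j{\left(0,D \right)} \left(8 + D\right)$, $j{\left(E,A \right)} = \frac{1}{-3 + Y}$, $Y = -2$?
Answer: $\frac{3 i \sqrt{73835}}{5} \approx 163.04 i$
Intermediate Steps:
$j{\left(E,A \right)} = - \frac{1}{5}$ ($j{\left(E,A \right)} = \frac{1}{-3 - 2} = \frac{1}{-5} = - \frac{1}{5}$)
$g{\left(D \right)} = - \frac{8}{5} - \frac{D}{5}$ ($g{\left(D \right)} = - \frac{8 + D}{5} = - \frac{8}{5} - \frac{D}{5}$)
$\sqrt{g{\left(65 \right)} - 26566} = \sqrt{\left(- \frac{8}{5} - 13\right) - 26566} = \sqrt{- \frac{73}{5} - 26566} = \sqrt{- \frac{132903}{5}} = \frac{3 i \sqrt{73835}}{5}$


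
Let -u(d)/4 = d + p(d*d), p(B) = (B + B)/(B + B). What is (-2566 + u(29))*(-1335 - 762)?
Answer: 5632542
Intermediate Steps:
p(B) = 1 (p(B) = (2*B)/((2*B)) = (2*B)*(1/(2*B)) = 1)
u(d) = -4 - 4*d (u(d) = -4*(d + 1) = -4*(1 + d) = -4 - 4*d)
(-2566 + u(29))*(-1335 - 762) = (-2566 + (-4 - 4*29))*(-1335 - 762) = (-2566 + (-4 - 116))*(-2097) = (-2566 - 120)*(-2097) = -2686*(-2097) = 5632542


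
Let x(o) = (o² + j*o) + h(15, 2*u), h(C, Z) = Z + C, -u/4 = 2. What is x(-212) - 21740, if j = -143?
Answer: 53519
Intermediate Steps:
u = -8 (u = -4*2 = -8)
h(C, Z) = C + Z
x(o) = -1 + o² - 143*o (x(o) = (o² - 143*o) + (15 + 2*(-8)) = (o² - 143*o) + (15 - 16) = (o² - 143*o) - 1 = -1 + o² - 143*o)
x(-212) - 21740 = (-1 + (-212)² - 143*(-212)) - 21740 = (-1 + 44944 + 30316) - 21740 = 75259 - 21740 = 53519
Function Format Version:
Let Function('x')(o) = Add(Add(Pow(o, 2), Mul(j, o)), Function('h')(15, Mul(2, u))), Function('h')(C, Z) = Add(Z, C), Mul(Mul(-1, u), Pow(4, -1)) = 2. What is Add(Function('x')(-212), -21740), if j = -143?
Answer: 53519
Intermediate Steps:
u = -8 (u = Mul(-4, 2) = -8)
Function('h')(C, Z) = Add(C, Z)
Function('x')(o) = Add(-1, Pow(o, 2), Mul(-143, o)) (Function('x')(o) = Add(Add(Pow(o, 2), Mul(-143, o)), Add(15, Mul(2, -8))) = Add(Add(Pow(o, 2), Mul(-143, o)), Add(15, -16)) = Add(Add(Pow(o, 2), Mul(-143, o)), -1) = Add(-1, Pow(o, 2), Mul(-143, o)))
Add(Function('x')(-212), -21740) = Add(Add(-1, Pow(-212, 2), Mul(-143, -212)), -21740) = Add(Add(-1, 44944, 30316), -21740) = Add(75259, -21740) = 53519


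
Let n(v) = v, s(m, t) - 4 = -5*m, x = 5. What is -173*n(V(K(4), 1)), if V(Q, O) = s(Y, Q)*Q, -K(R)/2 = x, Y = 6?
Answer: -44980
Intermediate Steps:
s(m, t) = 4 - 5*m
K(R) = -10 (K(R) = -2*5 = -10)
V(Q, O) = -26*Q (V(Q, O) = (4 - 5*6)*Q = (4 - 30)*Q = -26*Q)
-173*n(V(K(4), 1)) = -(-4498)*(-10) = -173*260 = -44980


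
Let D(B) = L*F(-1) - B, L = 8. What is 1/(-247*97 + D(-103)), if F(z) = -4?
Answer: -1/23888 ≈ -4.1862e-5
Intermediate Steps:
D(B) = -32 - B (D(B) = 8*(-4) - B = -32 - B)
1/(-247*97 + D(-103)) = 1/(-247*97 + (-32 - 1*(-103))) = 1/(-23959 + (-32 + 103)) = 1/(-23959 + 71) = 1/(-23888) = -1/23888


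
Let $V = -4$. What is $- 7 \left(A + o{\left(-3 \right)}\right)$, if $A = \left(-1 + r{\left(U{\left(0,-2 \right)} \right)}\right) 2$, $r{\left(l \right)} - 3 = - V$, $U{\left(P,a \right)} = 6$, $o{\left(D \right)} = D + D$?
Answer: $-42$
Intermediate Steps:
$o{\left(D \right)} = 2 D$
$r{\left(l \right)} = 7$ ($r{\left(l \right)} = 3 - -4 = 3 + 4 = 7$)
$A = 12$ ($A = \left(-1 + 7\right) 2 = 6 \cdot 2 = 12$)
$- 7 \left(A + o{\left(-3 \right)}\right) = - 7 \left(12 + 2 \left(-3\right)\right) = - 7 \left(12 - 6\right) = \left(-7\right) 6 = -42$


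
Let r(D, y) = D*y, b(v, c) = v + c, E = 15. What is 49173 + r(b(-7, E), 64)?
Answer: 49685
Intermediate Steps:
b(v, c) = c + v
49173 + r(b(-7, E), 64) = 49173 + (15 - 7)*64 = 49173 + 8*64 = 49173 + 512 = 49685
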